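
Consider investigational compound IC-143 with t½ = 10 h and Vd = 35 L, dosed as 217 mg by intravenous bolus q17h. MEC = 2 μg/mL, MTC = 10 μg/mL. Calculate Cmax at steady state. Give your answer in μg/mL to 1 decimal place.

Over one 17-h interval, 17/10 ≈ 1.7 half-lives elapse, leaving f ≈ 0.3078 of each dose.
At steady state, accumulation factor R = 1/(1 − e^(−kτ)) ≈ 1.4447.
Each bolus raises the concentration by D/Vd = 217/35 ≈ 6.200 μg/mL.
Steady-state peak Cmax,ss = C₀·R ≈ 6.200 × 1.4447 ≈ 8.957 μg/mL.
Peak 9.0 μg/mL vs MTC 10 μg/mL: below toxic threshold.

9.0 μg/mL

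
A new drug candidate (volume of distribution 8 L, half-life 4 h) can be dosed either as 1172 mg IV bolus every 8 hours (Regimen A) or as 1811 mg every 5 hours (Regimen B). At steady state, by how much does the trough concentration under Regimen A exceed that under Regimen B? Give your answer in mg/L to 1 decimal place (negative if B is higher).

Regimen A: f = (1/2)^(8/4) ≈ 0.2500; Cmin,ss = (1172/8)·f/(1−f) ≈ 48.833 mg/L.
Regimen B: f = (1/2)^(5/4) ≈ 0.4204; Cmin,ss = (1811/8)·f/(1−f) ≈ 164.196 mg/L.
Difference ≈ 48.833 − 164.196 ≈ -115.363 mg/L.

-115.4 mg/L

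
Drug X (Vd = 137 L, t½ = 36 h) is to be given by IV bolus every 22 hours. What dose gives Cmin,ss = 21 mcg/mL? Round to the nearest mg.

1517 mg

τ/t½ = 22/36 ≈ 0.61111, so f = (1/2)^(22/36) ≈ 0.654692.
Cmin,ss = (D/Vd)·f/(1−f), so D = Cmin,ss·Vd·(1−f)/f.
D = 21 × 137 × (1−f)/f ≈ 21 × 137 × 0.52744 ≈ 1517.44 mg.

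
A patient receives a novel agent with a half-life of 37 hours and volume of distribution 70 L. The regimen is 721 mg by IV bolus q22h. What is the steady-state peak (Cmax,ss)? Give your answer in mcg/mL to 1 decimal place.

30.5 mcg/mL

k = ln2/t½ = ln2/37 ≈ 0.018734 h⁻¹; fraction remaining f = e^(−kτ) = e^(−0.018734×22) ≈ 0.6622.
At steady state, accumulation factor R = 1/(1 − e^(−kτ)) ≈ 2.9603.
Each bolus raises the concentration by D/Vd = 721/70 ≈ 10.300 mcg/mL.
Steady-state peak Cmax,ss = C₀·R ≈ 10.300 × 2.9603 ≈ 30.491 mcg/mL.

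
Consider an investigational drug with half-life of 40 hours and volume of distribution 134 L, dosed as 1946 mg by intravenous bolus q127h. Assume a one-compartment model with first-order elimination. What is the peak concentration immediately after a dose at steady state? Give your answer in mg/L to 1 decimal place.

Over one 127-h interval, 127/40 ≈ 3.175 half-lives elapse, leaving f ≈ 0.1107 of each dose.
Accumulation ratio R = 1/(1 − f) ≈ 1/0.8893 ≈ 1.1245.
Single-dose peak C₀ = D/Vd = 1946/134 ≈ 14.522 mg/L.
Steady-state peak Cmax,ss = C₀·R ≈ 14.522 × 1.1245 ≈ 16.330 mg/L.

16.3 mg/L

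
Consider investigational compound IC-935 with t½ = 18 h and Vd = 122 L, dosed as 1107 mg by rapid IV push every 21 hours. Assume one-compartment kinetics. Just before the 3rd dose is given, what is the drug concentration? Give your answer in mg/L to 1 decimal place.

5.8 mg/L

f = (1/2)^(τ/t½) = (1/2)^(21/18) ≈ 0.4454.
C₀ = D/Vd = 1107/122 ≈ 9.074 mg/L.
Before the 3rd dose, 2 doses have been given. Superposition: Cmin = C₀·(f + f²).
≈ 9.074 × (0.4454 + 0.1984) ≈ 9.074 × 0.6438 ≈ 5.842 mg/L.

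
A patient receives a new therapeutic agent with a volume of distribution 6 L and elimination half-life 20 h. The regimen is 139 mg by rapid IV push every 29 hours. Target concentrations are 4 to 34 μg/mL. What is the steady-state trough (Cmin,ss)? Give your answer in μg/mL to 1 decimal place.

Over one 29-h interval, 29/20 ≈ 1.45 half-lives elapse, leaving f ≈ 0.3660 of each dose.
Single-dose peak C₀ = D/Vd = 139/6 ≈ 23.167 μg/mL.
Steady-state trough Cmin,ss = C₀·f/(1−f) ≈ 23.167 × 0.3660/0.6340 ≈ 13.374 μg/mL.
Trough 13.4 μg/mL vs MEC 4 μg/mL: adequate.

13.4 μg/mL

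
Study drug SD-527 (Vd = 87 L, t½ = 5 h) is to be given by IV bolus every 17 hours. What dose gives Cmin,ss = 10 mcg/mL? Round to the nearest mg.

τ/t½ = 17/5 ≈ 3.4, so f = (1/2)^(17/5) ≈ 0.094732.
Cmin,ss = (D/Vd)·f/(1−f), so D = Cmin,ss·Vd·(1−f)/f.
D = 10 × 87 × (1−f)/f ≈ 10 × 87 × 9.55610 ≈ 8313.81 mg.

8314 mg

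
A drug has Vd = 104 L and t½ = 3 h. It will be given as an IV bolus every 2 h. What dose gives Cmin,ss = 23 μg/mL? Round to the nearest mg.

1405 mg

τ/t½ = 2/3 ≈ 0.66667, so f = (1/2)^(2/3) ≈ 0.629961.
Cmin,ss = (D/Vd)·f/(1−f), so D = Cmin,ss·Vd·(1−f)/f.
D = 23 × 104 × (1−f)/f ≈ 23 × 104 × 0.58740 ≈ 1405.06 mg.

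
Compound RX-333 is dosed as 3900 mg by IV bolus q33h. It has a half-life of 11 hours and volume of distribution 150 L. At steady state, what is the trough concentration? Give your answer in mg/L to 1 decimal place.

3.7 mg/L

τ = 33 h = 3 half-lives, so f = (1/2)^3 = 0.125.
Accumulation ratio R = 1/(1 − f) = 1/0.875 = 8/7.
Single-dose peak C₀ = D/Vd = 3900/150 = 26 mg/L.
Steady-state peak Cmax,ss = C₀·R = 26 × 8/7 ≈ 29.714 mg/L.
Steady-state trough Cmin,ss = Cmax,ss·f ≈ 29.714 × 0.125 ≈ 3.714 mg/L.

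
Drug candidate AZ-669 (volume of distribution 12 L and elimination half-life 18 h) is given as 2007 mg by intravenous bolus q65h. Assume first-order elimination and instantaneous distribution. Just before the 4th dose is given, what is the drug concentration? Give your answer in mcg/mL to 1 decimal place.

14.9 mcg/mL

f = (1/2)^(τ/t½) = (1/2)^(65/18) ≈ 0.0818.
C₀ = D/Vd = 2007/12 ≈ 167.250 mcg/mL.
Before the 4th dose, 3 doses have been given. Superposition: Cmin = C₀·(f + f² + … + f^3).
≈ 167.250 × (0.0818 + 0.0067 + 0.0005) ≈ 167.250 × 0.0890 ≈ 14.885 mcg/mL.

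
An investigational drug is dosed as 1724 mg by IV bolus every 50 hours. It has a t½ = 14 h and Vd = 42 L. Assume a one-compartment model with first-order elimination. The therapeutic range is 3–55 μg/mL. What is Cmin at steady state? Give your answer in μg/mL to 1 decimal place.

3.8 μg/mL

k = ln2/t½ = ln2/14 ≈ 0.049511 h⁻¹; fraction remaining f = e^(−kτ) = e^(−0.049511×50) ≈ 0.0841.
At steady state, accumulation factor R = 1/(1 − e^(−kτ)) ≈ 1.0918.
Single-dose peak C₀ = D/Vd = 1724/42 ≈ 41.048 μg/mL.
Steady-state peak Cmax,ss = C₀·R ≈ 41.048 × 1.0918 ≈ 44.816 μg/mL.
One interval later, Cmin,ss = Cmax,ss·e^(−kτ) ≈ 44.816 × 0.0841 ≈ 3.769 μg/mL.
Trough 3.8 μg/mL vs MEC 3 μg/mL: adequate.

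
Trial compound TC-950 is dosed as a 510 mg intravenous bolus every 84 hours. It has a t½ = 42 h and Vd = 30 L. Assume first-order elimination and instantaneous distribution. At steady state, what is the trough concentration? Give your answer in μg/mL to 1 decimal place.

The dosing interval is 2 half-lives, so f = 2^(−2) = 0.25.
At steady state, R = 1/(1 − 0.25) = 4/3.
Single-dose peak C₀ = D/Vd = 510/30 = 17 μg/mL.
Steady-state peak Cmax,ss = C₀·R = 17 × 4/3 ≈ 22.667 μg/mL.
Steady-state trough Cmin,ss = Cmax,ss·f ≈ 22.667 × 0.25 ≈ 5.667 μg/mL.

5.7 μg/mL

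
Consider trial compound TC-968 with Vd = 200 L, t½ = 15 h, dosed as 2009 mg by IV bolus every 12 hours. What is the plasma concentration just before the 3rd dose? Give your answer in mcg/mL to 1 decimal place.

f = (1/2)^(τ/t½) = (1/2)^(12/15) ≈ 0.5743.
C₀ = D/Vd = 2009/200 ≈ 10.045 mcg/mL.
Before the 3rd dose, 2 doses have been given. Superposition: Cmin = C₀·(f + f²).
≈ 10.045 × (0.5743 + 0.3298) ≈ 10.045 × 0.9041 ≈ 9.082 mcg/mL.

9.1 mcg/mL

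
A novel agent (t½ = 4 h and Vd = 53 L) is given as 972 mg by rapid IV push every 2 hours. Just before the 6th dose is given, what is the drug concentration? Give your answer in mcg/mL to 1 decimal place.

f = (1/2)^(τ/t½) = (1/2)^(2/4) ≈ 0.7071.
C₀ = D/Vd = 972/53 ≈ 18.340 mcg/mL.
Before the 6th dose, 5 doses have been given. Superposition: Cmin = C₀·(f + f² + … + f^5).
≈ 18.340 × (0.7071 + 0.5000 + 0.3535 + 0.2500 + 0.1768) ≈ 18.340 × 1.9874 ≈ 36.449 mcg/mL.

36.4 mcg/mL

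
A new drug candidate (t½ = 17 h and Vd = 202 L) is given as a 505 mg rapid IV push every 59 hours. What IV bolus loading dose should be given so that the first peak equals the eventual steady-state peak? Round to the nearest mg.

555 mg

f = (1/2)^(59/17) ≈ 0.090209; accumulation ratio R = 1/(1−f) ≈ 1.09915.
Loading dose to hit Cmax,ss on first dose: D_load = D_maint·R ≈ 505 × 1.09915 ≈ 555.07 mg.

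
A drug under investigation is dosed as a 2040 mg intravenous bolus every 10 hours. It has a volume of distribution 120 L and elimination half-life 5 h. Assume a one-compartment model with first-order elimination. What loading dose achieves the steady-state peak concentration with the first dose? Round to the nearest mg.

2720 mg

f = (1/2)^(10/5) ≈ 0.250000; accumulation ratio R = 1/(1−f) ≈ 1.33333.
Loading dose to hit Cmax,ss on first dose: D_load = D_maint·R ≈ 2040 × 1.33333 ≈ 2719.99 mg.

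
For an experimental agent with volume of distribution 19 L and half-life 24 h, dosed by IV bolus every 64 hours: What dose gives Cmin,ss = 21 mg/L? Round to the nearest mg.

τ/t½ = 64/24 ≈ 2.6667, so f = (1/2)^(64/24) ≈ 0.157490.
Cmin,ss = (D/Vd)·f/(1−f), so D = Cmin,ss·Vd·(1−f)/f.
D = 21 × 19 × (1−f)/f ≈ 21 × 19 × 5.34961 ≈ 2134.49 mg.

2134 mg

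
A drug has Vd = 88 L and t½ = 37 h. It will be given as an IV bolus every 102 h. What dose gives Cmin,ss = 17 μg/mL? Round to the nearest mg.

τ/t½ = 102/37 ≈ 2.7568, so f = (1/2)^(102/37) ≈ 0.147956.
Cmin,ss = (D/Vd)·f/(1−f), so D = Cmin,ss·Vd·(1−f)/f.
D = 17 × 88 × (1−f)/f ≈ 17 × 88 × 5.75877 ≈ 8615.12 mg.

8615 mg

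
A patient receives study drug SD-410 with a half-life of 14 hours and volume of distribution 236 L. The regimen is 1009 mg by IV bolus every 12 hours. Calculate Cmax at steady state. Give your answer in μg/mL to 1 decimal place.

Over one 12-h interval, 12/14 ≈ 0.85714 half-lives elapse, leaving f ≈ 0.5520 of each dose.
At steady state, accumulation factor R = 1/(1 − e^(−kτ)) ≈ 2.2321.
Each bolus raises the concentration by D/Vd = 1009/236 ≈ 4.275 μg/mL.
Steady-state peak Cmax,ss = C₀·R ≈ 4.275 × 2.2321 ≈ 9.542 μg/mL.

9.5 μg/mL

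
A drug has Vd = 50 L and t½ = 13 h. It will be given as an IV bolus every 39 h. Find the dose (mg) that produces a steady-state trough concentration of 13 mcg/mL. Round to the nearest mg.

4550 mg

τ/t½ = 39/13 ≈ 3, so f = (1/2)^(39/13) ≈ 0.125000.
Cmin,ss = (D/Vd)·f/(1−f), so D = Cmin,ss·Vd·(1−f)/f.
D = 13 × 50 × (1−f)/f ≈ 13 × 50 × 7.00000 ≈ 4550.00 mg.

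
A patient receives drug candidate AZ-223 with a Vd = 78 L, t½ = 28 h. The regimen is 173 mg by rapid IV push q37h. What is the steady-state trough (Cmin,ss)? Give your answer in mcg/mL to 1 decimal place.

1.5 mcg/mL

τ/t½ = 37/28 ≈ 1.3214, so fraction remaining f = (1/2)^(37/28) ≈ 0.4001.
Accumulation ratio R = 1/(1 − f) ≈ 1/0.5999 ≈ 1.6669.
Each bolus raises the concentration by D/Vd = 173/78 ≈ 2.218 mcg/mL.
Steady-state peak Cmax,ss = C₀·R ≈ 2.218 × 1.6669 ≈ 3.697 mcg/mL.
One interval later, Cmin,ss = Cmax,ss·e^(−kτ) ≈ 3.697 × 0.4001 ≈ 1.479 mcg/mL.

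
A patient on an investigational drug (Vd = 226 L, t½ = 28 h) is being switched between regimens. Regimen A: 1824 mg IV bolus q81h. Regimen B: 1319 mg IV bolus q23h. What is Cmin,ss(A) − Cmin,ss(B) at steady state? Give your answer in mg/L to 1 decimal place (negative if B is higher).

-6.4 mg/L

Regimen A: f = (1/2)^(81/28) ≈ 0.1346; Cmin,ss = (1824/226)·f/(1−f) ≈ 1.255 mg/L.
Regimen B: f = (1/2)^(23/28) ≈ 0.5659; Cmin,ss = (1319/226)·f/(1−f) ≈ 7.608 mg/L.
Difference ≈ 1.255 − 7.608 ≈ -6.353 mg/L.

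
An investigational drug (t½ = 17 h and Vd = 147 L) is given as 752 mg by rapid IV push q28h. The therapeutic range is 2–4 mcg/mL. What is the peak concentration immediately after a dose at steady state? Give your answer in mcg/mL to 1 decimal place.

Over one 28-h interval, 28/17 ≈ 1.6471 half-lives elapse, leaving f ≈ 0.3193 of each dose.
At steady state, accumulation factor R = 1/(1 − e^(−kτ)) ≈ 1.4691.
Each bolus raises the concentration by D/Vd = 752/147 ≈ 5.116 mcg/mL.
Cmax,ss = C₀/(1 − f) ≈ 5.116/0.6807 ≈ 7.516 mcg/mL.
Peak 7.5 mcg/mL vs MTC 4 mcg/mL: exceeds toxic threshold.

7.5 mcg/mL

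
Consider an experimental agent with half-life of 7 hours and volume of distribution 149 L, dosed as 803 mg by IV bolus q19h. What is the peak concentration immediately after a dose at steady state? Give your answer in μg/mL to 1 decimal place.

6.4 μg/mL

τ/t½ = 19/7 ≈ 2.7143, so fraction remaining f = (1/2)^(19/7) ≈ 0.1524.
At steady state, accumulation factor R = 1/(1 − e^(−kτ)) ≈ 1.1798.
Each bolus raises the concentration by D/Vd = 803/149 ≈ 5.389 μg/mL.
Steady-state peak Cmax,ss = C₀·R ≈ 5.389 × 1.1798 ≈ 6.358 μg/mL.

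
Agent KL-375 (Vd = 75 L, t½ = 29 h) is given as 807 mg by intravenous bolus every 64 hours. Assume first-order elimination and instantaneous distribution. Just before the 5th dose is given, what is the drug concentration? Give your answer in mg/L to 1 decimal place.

3.0 mg/L

f = (1/2)^(τ/t½) = (1/2)^(64/29) ≈ 0.2166.
C₀ = D/Vd = 807/75 ≈ 10.760 mg/L.
Before the 5th dose, 4 doses have been given. Superposition: Cmin = C₀·(f + f² + … + f^4).
≈ 10.760 × (0.2166 + 0.0469 + 0.0102 + 0.0022) ≈ 10.760 × 0.2759 ≈ 2.969 mg/L.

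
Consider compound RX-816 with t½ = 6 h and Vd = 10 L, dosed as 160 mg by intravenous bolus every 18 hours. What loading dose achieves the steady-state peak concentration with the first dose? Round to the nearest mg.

f = (1/2)^(18/6) ≈ 0.125000; accumulation ratio R = 1/(1−f) ≈ 1.14286.
Loading dose to hit Cmax,ss on first dose: D_load = D_maint·R ≈ 160 × 1.14286 ≈ 182.86 mg.

183 mg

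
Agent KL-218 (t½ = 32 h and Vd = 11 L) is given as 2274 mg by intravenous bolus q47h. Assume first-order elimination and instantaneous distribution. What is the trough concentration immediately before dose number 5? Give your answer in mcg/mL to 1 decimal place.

114.9 mcg/mL

f = (1/2)^(τ/t½) = (1/2)^(47/32) ≈ 0.3613.
C₀ = D/Vd = 2274/11 ≈ 206.727 mcg/mL.
Before the 5th dose, 4 doses have been given. Superposition: Cmin = C₀·(f + f² + … + f^4).
≈ 206.727 × (0.3613 + 0.1305 + 0.0472 + 0.0170) ≈ 206.727 × 0.5560 ≈ 114.940 mcg/mL.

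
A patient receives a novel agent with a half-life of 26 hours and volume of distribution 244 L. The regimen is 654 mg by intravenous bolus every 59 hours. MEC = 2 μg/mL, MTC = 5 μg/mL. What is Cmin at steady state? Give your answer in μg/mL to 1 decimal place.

0.7 μg/mL

k = ln2/t½ = ln2/26 ≈ 0.026660 h⁻¹; fraction remaining f = e^(−kτ) = e^(−0.026660×59) ≈ 0.2074.
At steady state, accumulation factor R = 1/(1 − e^(−kτ)) ≈ 1.2617.
Single-dose peak C₀ = D/Vd = 654/244 ≈ 2.680 μg/mL.
Cmax,ss = C₀/(1 − f) ≈ 2.680/0.7926 ≈ 3.381 μg/mL.
One interval later, Cmin,ss = Cmax,ss·e^(−kτ) ≈ 3.381 × 0.2074 ≈ 0.701 μg/mL.
Trough 0.7 μg/mL vs MEC 2 μg/mL: subtherapeutic.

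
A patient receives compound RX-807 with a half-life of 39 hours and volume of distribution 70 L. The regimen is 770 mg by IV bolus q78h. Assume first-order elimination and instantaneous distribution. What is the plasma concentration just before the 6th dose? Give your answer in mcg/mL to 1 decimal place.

3.7 mcg/mL

f = (1/2)^(τ/t½) = (1/2)^(78/39) ≈ 0.2500.
C₀ = D/Vd = 770/70 ≈ 11.000 mcg/mL.
Before the 6th dose, 5 doses have been given. Superposition: Cmin = C₀·(f + f² + … + f^5).
≈ 11.000 × (0.2500 + 0.0625 + 0.0156 + 0.0039 + 0.0010) ≈ 11.000 × 0.3330 ≈ 3.663 mcg/mL.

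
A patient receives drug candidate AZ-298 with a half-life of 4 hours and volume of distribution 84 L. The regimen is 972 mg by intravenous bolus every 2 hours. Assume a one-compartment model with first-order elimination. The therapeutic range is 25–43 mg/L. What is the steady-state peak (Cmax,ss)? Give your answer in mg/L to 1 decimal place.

39.5 mg/L

k = ln2/t½ = ln2/4 ≈ 0.173287 h⁻¹; fraction remaining f = e^(−kτ) = e^(−0.173287×2) ≈ 0.7071.
Accumulation ratio R = 1/(1 − f) ≈ 1/0.2929 ≈ 3.4141.
Single-dose peak C₀ = D/Vd = 972/84 ≈ 11.571 mg/L.
Steady-state peak Cmax,ss = C₀·R ≈ 11.571 × 3.4141 ≈ 39.505 mg/L.
Peak 39.5 mg/L vs MTC 43 mg/L: below toxic threshold.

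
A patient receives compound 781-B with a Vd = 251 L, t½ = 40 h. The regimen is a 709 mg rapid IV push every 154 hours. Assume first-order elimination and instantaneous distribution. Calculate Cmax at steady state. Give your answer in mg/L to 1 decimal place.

3.0 mg/L

τ/t½ = 154/40 ≈ 3.85, so fraction remaining f = (1/2)^(154/40) ≈ 0.0693.
Accumulation ratio R = 1/(1 − f) ≈ 1/0.9307 ≈ 1.0745.
Each bolus raises the concentration by D/Vd = 709/251 ≈ 2.825 mg/L.
Steady-state peak Cmax,ss = C₀·R ≈ 2.825 × 1.0745 ≈ 3.035 mg/L.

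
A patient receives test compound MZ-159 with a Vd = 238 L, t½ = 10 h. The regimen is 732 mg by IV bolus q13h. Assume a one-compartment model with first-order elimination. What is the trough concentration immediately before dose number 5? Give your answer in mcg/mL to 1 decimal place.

f = (1/2)^(τ/t½) = (1/2)^(13/10) ≈ 0.4061.
C₀ = D/Vd = 732/238 ≈ 3.076 mcg/mL.
Before the 5th dose, 4 doses have been given. Superposition: Cmin = C₀·(f + f² + … + f^4).
≈ 3.076 × (0.4061 + 0.1649 + 0.0670 + 0.0272) ≈ 3.076 × 0.6652 ≈ 2.046 mcg/mL.

2.0 mcg/mL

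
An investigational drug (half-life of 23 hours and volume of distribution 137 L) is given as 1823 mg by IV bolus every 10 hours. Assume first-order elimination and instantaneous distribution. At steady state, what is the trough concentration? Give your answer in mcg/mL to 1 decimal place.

τ/t½ = 10/23 ≈ 0.43478, so fraction remaining f = (1/2)^(10/23) ≈ 0.7398.
Single-dose peak C₀ = D/Vd = 1823/137 ≈ 13.307 mcg/mL.
Steady-state trough Cmin,ss = C₀·f/(1−f) ≈ 13.307 × 0.7398/0.2602 ≈ 37.834 mcg/mL.

37.8 mcg/mL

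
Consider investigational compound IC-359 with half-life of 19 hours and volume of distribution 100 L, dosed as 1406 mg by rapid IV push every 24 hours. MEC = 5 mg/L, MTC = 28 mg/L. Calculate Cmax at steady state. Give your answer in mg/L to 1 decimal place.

24.1 mg/L

k = ln2/t½ = ln2/19 ≈ 0.036481 h⁻¹; fraction remaining f = e^(−kτ) = e^(−0.036481×24) ≈ 0.4166.
At steady state, accumulation factor R = 1/(1 − e^(−kτ)) ≈ 1.7141.
Single-dose peak C₀ = D/Vd = 1406/100 ≈ 14.060 mg/L.
Steady-state peak Cmax,ss = C₀·R ≈ 14.060 × 1.7141 ≈ 24.100 mg/L.
Peak 24.1 mg/L vs MTC 28 mg/L: below toxic threshold.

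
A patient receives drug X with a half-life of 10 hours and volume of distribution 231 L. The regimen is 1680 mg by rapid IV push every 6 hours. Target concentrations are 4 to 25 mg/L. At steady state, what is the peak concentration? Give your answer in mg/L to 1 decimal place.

k = ln2/t½ = ln2/10 ≈ 0.069315 h⁻¹; fraction remaining f = e^(−kτ) = e^(−0.069315×6) ≈ 0.6598.
At steady state, accumulation factor R = 1/(1 − e^(−kτ)) ≈ 2.9394.
Each bolus raises the concentration by D/Vd = 1680/231 ≈ 7.273 mg/L.
Steady-state peak Cmax,ss = C₀·R ≈ 7.273 × 2.9394 ≈ 21.378 mg/L.
Peak 21.4 mg/L vs MTC 25 mg/L: below toxic threshold.

21.4 mg/L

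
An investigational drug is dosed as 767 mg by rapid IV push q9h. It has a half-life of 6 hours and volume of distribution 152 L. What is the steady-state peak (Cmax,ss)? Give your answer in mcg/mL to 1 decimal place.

k = ln2/t½ = ln2/6 ≈ 0.115525 h⁻¹; fraction remaining f = e^(−kτ) = e^(−0.115525×9) ≈ 0.3536.
At steady state, accumulation factor R = 1/(1 − e^(−kτ)) ≈ 1.5470.
Each bolus raises the concentration by D/Vd = 767/152 ≈ 5.046 mcg/mL.
Steady-state peak Cmax,ss = C₀·R ≈ 5.046 × 1.5470 ≈ 7.806 mcg/mL.

7.8 mcg/mL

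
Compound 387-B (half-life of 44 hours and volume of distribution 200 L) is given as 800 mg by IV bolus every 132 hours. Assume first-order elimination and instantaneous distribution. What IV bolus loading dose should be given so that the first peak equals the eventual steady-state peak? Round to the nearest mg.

f = (1/2)^(132/44) ≈ 0.125000; accumulation ratio R = 1/(1−f) ≈ 1.14286.
Loading dose to hit Cmax,ss on first dose: D_load = D_maint·R ≈ 800 × 1.14286 ≈ 914.29 mg.

914 mg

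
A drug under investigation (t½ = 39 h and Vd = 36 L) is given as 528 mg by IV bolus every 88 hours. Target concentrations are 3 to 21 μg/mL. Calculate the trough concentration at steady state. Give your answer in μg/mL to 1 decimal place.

τ/t½ = 88/39 ≈ 2.2564, so fraction remaining f = (1/2)^(88/39) ≈ 0.2093.
Accumulation ratio R = 1/(1 − f) ≈ 1/0.7907 ≈ 1.2647.
Each bolus raises the concentration by D/Vd = 528/36 ≈ 14.667 μg/mL.
Cmax,ss = C₀/(1 − f) ≈ 14.667/0.7907 ≈ 18.549 μg/mL.
One interval later, Cmin,ss = Cmax,ss·e^(−kτ) ≈ 18.549 × 0.2093 ≈ 3.882 μg/mL.
Trough 3.9 μg/mL vs MEC 3 μg/mL: adequate.

3.9 μg/mL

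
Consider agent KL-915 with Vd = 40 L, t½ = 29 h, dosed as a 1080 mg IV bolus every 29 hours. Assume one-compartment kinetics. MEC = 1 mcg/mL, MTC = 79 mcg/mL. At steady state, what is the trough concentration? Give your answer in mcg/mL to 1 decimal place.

τ = 29 h = 1 half-life, so f = (1/2)^1 = 0.5.
At steady state, R = 1/(1 − 0.5) = 2/1.
Single-dose peak C₀ = D/Vd = 1080/40 = 27 mcg/mL.
Steady-state peak Cmax,ss = C₀·R = 27 × 2/1 ≈ 54.000 mcg/mL.
Steady-state trough Cmin,ss = Cmax,ss·f ≈ 54.000 × 0.5 ≈ 27.000 mcg/mL.
Trough 27.0 mcg/mL vs MEC 1 mcg/mL: adequate.

27.0 mcg/mL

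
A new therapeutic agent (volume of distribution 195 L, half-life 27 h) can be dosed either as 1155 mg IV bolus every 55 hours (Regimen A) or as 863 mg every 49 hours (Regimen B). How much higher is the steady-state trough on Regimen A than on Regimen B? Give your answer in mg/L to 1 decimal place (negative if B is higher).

0.2 mg/L

Regimen A: f = (1/2)^(55/27) ≈ 0.2437; Cmin,ss = (1155/195)·f/(1−f) ≈ 1.909 mg/L.
Regimen B: f = (1/2)^(49/27) ≈ 0.2842; Cmin,ss = (863/195)·f/(1−f) ≈ 1.757 mg/L.
Difference ≈ 1.909 − 1.757 ≈ 0.152 mg/L.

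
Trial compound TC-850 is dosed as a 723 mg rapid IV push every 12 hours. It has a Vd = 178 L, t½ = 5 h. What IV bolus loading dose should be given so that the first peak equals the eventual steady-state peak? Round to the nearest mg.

f = (1/2)^(12/5) ≈ 0.189465; accumulation ratio R = 1/(1−f) ≈ 1.23375.
Loading dose to hit Cmax,ss on first dose: D_load = D_maint·R ≈ 723 × 1.23375 ≈ 892.00 mg.

892 mg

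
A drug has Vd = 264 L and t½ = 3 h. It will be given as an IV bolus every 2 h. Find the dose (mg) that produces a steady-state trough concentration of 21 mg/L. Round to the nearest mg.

3257 mg

τ/t½ = 2/3 ≈ 0.66667, so f = (1/2)^(2/3) ≈ 0.629961.
Cmin,ss = (D/Vd)·f/(1−f), so D = Cmin,ss·Vd·(1−f)/f.
D = 21 × 264 × (1−f)/f ≈ 21 × 264 × 0.58740 ≈ 3256.55 mg.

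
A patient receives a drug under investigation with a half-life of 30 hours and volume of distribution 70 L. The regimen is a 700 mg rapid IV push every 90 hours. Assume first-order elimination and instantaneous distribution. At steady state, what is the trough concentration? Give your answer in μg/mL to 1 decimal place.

1.4 μg/mL

τ = 90 h = 3 half-lives, so f = (1/2)^3 = 0.125.
At steady state, R = 1/(1 − 0.125) = 8/7.
Single-dose peak C₀ = D/Vd = 700/70 = 10 μg/mL.
Steady-state peak Cmax,ss = C₀·R = 10 × 8/7 ≈ 11.429 μg/mL.
Steady-state trough Cmin,ss = Cmax,ss·f ≈ 11.429 × 0.125 ≈ 1.429 μg/mL.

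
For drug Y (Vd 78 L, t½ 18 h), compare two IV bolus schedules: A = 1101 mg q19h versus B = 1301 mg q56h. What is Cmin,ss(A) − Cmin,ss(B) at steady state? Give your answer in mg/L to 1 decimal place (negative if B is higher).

10.9 mg/L

Regimen A: f = (1/2)^(19/18) ≈ 0.4811; Cmin,ss = (1101/78)·f/(1−f) ≈ 13.087 mg/L.
Regimen B: f = (1/2)^(56/18) ≈ 0.1157; Cmin,ss = (1301/78)·f/(1−f) ≈ 2.182 mg/L.
Difference ≈ 13.087 − 2.182 ≈ 10.905 mg/L.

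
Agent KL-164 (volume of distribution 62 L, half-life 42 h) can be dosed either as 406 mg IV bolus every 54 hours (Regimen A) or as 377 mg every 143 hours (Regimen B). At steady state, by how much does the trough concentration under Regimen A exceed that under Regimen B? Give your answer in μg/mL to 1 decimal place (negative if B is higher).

3.9 μg/mL

Regimen A: f = (1/2)^(54/42) ≈ 0.4102; Cmin,ss = (406/62)·f/(1−f) ≈ 4.554 μg/mL.
Regimen B: f = (1/2)^(143/42) ≈ 0.0944; Cmin,ss = (377/62)·f/(1−f) ≈ 0.634 μg/mL.
Difference ≈ 4.554 − 0.634 ≈ 3.920 μg/mL.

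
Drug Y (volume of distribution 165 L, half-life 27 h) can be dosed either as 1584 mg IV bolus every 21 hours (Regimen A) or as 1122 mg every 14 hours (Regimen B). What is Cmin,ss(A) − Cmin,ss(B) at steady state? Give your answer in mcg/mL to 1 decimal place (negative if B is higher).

-2.3 mcg/mL

Regimen A: f = (1/2)^(21/27) ≈ 0.5833; Cmin,ss = (1584/165)·f/(1−f) ≈ 13.438 mcg/mL.
Regimen B: f = (1/2)^(14/27) ≈ 0.6981; Cmin,ss = (1122/165)·f/(1−f) ≈ 15.724 mcg/mL.
Difference ≈ 13.438 − 15.724 ≈ -2.286 mcg/mL.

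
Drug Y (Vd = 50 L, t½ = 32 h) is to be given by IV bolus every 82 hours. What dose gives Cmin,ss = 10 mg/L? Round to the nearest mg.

2454 mg

τ/t½ = 82/32 ≈ 2.5625, so f = (1/2)^(82/32) ≈ 0.169282.
Cmin,ss = (D/Vd)·f/(1−f), so D = Cmin,ss·Vd·(1−f)/f.
D = 10 × 50 × (1−f)/f ≈ 10 × 50 × 4.90730 ≈ 2453.65 mg.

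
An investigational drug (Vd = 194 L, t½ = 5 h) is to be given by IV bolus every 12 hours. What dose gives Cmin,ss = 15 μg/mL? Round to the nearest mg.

12449 mg

τ/t½ = 12/5 ≈ 2.4, so f = (1/2)^(12/5) ≈ 0.189465.
Cmin,ss = (D/Vd)·f/(1−f), so D = Cmin,ss·Vd·(1−f)/f.
D = 15 × 194 × (1−f)/f ≈ 15 × 194 × 4.27802 ≈ 12449.04 mg.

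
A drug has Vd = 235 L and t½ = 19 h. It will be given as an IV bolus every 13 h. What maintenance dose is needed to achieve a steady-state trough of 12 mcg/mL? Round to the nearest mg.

τ/t½ = 13/19 ≈ 0.68421, so f = (1/2)^(13/19) ≈ 0.622346.
Cmin,ss = (D/Vd)·f/(1−f), so D = Cmin,ss·Vd·(1−f)/f.
D = 12 × 235 × (1−f)/f ≈ 12 × 235 × 0.60682 ≈ 1711.23 mg.

1711 mg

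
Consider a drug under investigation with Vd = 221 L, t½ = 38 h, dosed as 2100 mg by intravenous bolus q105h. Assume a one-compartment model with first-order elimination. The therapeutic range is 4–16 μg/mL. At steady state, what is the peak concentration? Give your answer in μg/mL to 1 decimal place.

11.1 μg/mL

k = ln2/t½ = ln2/38 ≈ 0.018241 h⁻¹; fraction remaining f = e^(−kτ) = e^(−0.018241×105) ≈ 0.1473.
At steady state, accumulation factor R = 1/(1 − e^(−kτ)) ≈ 1.1727.
Single-dose peak C₀ = D/Vd = 2100/221 ≈ 9.502 μg/mL.
Steady-state peak Cmax,ss = C₀·R ≈ 9.502 × 1.1727 ≈ 11.143 μg/mL.
Peak 11.1 μg/mL vs MTC 16 μg/mL: below toxic threshold.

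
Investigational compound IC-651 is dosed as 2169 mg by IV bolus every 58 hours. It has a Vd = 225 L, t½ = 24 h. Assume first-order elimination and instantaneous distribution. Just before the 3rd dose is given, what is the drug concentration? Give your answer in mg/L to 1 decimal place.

2.1 mg/L

f = (1/2)^(τ/t½) = (1/2)^(58/24) ≈ 0.1873.
C₀ = D/Vd = 2169/225 ≈ 9.640 mg/L.
Before the 3rd dose, 2 doses have been given. Superposition: Cmin = C₀·(f + f²).
≈ 9.640 × (0.1873 + 0.0351) ≈ 9.640 × 0.2224 ≈ 2.144 mg/L.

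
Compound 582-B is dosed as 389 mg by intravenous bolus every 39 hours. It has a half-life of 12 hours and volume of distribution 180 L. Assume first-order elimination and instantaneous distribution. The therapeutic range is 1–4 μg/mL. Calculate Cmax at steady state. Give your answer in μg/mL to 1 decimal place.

τ/t½ = 39/12 ≈ 3.25, so fraction remaining f = (1/2)^(39/12) ≈ 0.1051.
At steady state, accumulation factor R = 1/(1 − e^(−kτ)) ≈ 1.1174.
Each bolus raises the concentration by D/Vd = 389/180 ≈ 2.161 μg/mL.
Steady-state peak Cmax,ss = C₀·R ≈ 2.161 × 1.1174 ≈ 2.415 μg/mL.
Peak 2.4 μg/mL vs MTC 4 μg/mL: below toxic threshold.

2.4 μg/mL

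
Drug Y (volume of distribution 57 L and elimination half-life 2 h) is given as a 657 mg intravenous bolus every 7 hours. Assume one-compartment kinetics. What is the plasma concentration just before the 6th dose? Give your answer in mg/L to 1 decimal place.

f = (1/2)^(τ/t½) = (1/2)^(7/2) ≈ 0.0884.
C₀ = D/Vd = 657/57 ≈ 11.526 mg/L.
Before the 6th dose, 5 doses have been given. Superposition: Cmin = C₀·(f + f² + … + f^5).
≈ 11.526 × (0.0884 + 0.0078 + 0.0007 + 0.0001 + 0.0000) ≈ 11.526 × 0.0970 ≈ 1.118 mg/L.

1.1 mg/L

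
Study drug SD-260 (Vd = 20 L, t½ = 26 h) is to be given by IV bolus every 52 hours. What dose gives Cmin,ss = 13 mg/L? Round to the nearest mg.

780 mg

τ/t½ = 52/26 ≈ 2, so f = (1/2)^(52/26) ≈ 0.250000.
Cmin,ss = (D/Vd)·f/(1−f), so D = Cmin,ss·Vd·(1−f)/f.
D = 13 × 20 × (1−f)/f ≈ 13 × 20 × 3.00000 ≈ 780.00 mg.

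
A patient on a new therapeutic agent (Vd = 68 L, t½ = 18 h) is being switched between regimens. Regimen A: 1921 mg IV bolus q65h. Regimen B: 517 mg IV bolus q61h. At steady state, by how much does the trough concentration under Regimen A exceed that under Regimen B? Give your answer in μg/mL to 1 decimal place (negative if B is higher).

1.7 μg/mL

Regimen A: f = (1/2)^(65/18) ≈ 0.0818; Cmin,ss = (1921/68)·f/(1−f) ≈ 2.517 μg/mL.
Regimen B: f = (1/2)^(61/18) ≈ 0.0955; Cmin,ss = (517/68)·f/(1−f) ≈ 0.803 μg/mL.
Difference ≈ 2.517 − 0.803 ≈ 1.714 μg/mL.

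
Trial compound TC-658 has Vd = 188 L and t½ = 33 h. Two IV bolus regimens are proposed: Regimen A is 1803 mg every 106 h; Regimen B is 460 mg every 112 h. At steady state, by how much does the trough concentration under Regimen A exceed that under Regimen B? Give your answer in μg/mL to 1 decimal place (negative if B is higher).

0.9 μg/mL

Regimen A: f = (1/2)^(106/33) ≈ 0.1079; Cmin,ss = (1803/188)·f/(1−f) ≈ 1.160 μg/mL.
Regimen B: f = (1/2)^(112/33) ≈ 0.0951; Cmin,ss = (460/188)·f/(1−f) ≈ 0.257 μg/mL.
Difference ≈ 1.160 − 0.257 ≈ 0.903 μg/mL.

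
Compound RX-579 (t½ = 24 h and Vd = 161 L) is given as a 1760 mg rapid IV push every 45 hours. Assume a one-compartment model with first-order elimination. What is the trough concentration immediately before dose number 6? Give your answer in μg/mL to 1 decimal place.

4.1 μg/mL

f = (1/2)^(τ/t½) = (1/2)^(45/24) ≈ 0.2726.
C₀ = D/Vd = 1760/161 ≈ 10.932 μg/mL.
Before the 6th dose, 5 doses have been given. Superposition: Cmin = C₀·(f + f² + … + f^5).
≈ 10.932 × (0.2726 + 0.0743 + 0.0203 + 0.0055 + 0.0015) ≈ 10.932 × 0.3742 ≈ 4.091 μg/mL.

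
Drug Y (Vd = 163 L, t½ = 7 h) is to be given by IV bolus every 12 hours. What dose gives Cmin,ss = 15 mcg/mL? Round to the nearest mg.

5578 mg

τ/t½ = 12/7 ≈ 1.7143, so f = (1/2)^(12/7) ≈ 0.304753.
Cmin,ss = (D/Vd)·f/(1−f), so D = Cmin,ss·Vd·(1−f)/f.
D = 15 × 163 × (1−f)/f ≈ 15 × 163 × 2.28135 ≈ 5577.90 mg.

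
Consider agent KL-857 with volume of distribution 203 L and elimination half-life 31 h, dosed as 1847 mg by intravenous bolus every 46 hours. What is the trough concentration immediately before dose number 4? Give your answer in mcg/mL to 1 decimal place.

4.8 mcg/mL

f = (1/2)^(τ/t½) = (1/2)^(46/31) ≈ 0.3575.
C₀ = D/Vd = 1847/203 ≈ 9.099 mcg/mL.
Before the 4th dose, 3 doses have been given. Superposition: Cmin = C₀·(f + f² + … + f^3).
≈ 9.099 × (0.3575 + 0.1278 + 0.0457) ≈ 9.099 × 0.5310 ≈ 4.832 mcg/mL.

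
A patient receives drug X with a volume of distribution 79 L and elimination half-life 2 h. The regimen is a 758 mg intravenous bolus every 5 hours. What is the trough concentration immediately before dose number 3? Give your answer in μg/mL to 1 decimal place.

2.0 μg/mL

f = (1/2)^(τ/t½) = (1/2)^(5/2) ≈ 0.1768.
C₀ = D/Vd = 758/79 ≈ 9.595 μg/mL.
Before the 3rd dose, 2 doses have been given. Superposition: Cmin = C₀·(f + f²).
≈ 9.595 × (0.1768 + 0.0313) ≈ 9.595 × 0.2081 ≈ 1.997 μg/mL.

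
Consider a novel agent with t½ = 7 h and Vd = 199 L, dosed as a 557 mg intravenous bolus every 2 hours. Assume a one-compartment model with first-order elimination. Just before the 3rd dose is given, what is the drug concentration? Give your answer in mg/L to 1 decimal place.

f = (1/2)^(τ/t½) = (1/2)^(2/7) ≈ 0.8203.
C₀ = D/Vd = 557/199 ≈ 2.799 mg/L.
Before the 3rd dose, 2 doses have been given. Superposition: Cmin = C₀·(f + f²).
≈ 2.799 × (0.8203 + 0.6729) ≈ 2.799 × 1.4932 ≈ 4.179 mg/L.

4.2 mg/L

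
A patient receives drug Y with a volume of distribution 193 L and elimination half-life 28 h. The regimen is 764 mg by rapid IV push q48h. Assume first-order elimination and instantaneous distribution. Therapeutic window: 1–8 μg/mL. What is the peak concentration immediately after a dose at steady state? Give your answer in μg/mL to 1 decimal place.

τ/t½ = 48/28 ≈ 1.7143, so fraction remaining f = (1/2)^(48/28) ≈ 0.3048.
At steady state, accumulation factor R = 1/(1 − e^(−kτ)) ≈ 1.4384.
Single-dose peak C₀ = D/Vd = 764/193 ≈ 3.959 μg/mL.
Steady-state peak Cmax,ss = C₀·R ≈ 3.959 × 1.4384 ≈ 5.695 μg/mL.
Peak 5.7 μg/mL vs MTC 8 μg/mL: below toxic threshold.

5.7 μg/mL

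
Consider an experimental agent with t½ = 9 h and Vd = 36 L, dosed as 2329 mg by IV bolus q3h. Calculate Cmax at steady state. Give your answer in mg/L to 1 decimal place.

k = ln2/t½ = ln2/9 ≈ 0.077016 h⁻¹; fraction remaining f = e^(−kτ) = e^(−0.077016×3) ≈ 0.7937.
Accumulation ratio R = 1/(1 − f) ≈ 1/0.2063 ≈ 4.8473.
Each bolus raises the concentration by D/Vd = 2329/36 ≈ 64.694 mg/L.
Cmax,ss = C₀/(1 − f) ≈ 64.694/0.2063 ≈ 313.592 mg/L.

313.6 mg/L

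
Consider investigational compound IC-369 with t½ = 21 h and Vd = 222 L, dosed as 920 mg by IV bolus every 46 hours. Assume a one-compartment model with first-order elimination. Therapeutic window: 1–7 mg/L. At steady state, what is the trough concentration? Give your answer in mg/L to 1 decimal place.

k = ln2/t½ = ln2/21 ≈ 0.033007 h⁻¹; fraction remaining f = e^(−kτ) = e^(−0.033007×46) ≈ 0.2191.
Each bolus raises the concentration by D/Vd = 920/222 ≈ 4.144 mg/L.
Steady-state trough Cmin,ss = C₀·f/(1−f) ≈ 4.144 × 0.2191/0.7809 ≈ 1.163 mg/L.
Trough 1.2 mg/L vs MEC 1 mg/L: adequate.

1.2 mg/L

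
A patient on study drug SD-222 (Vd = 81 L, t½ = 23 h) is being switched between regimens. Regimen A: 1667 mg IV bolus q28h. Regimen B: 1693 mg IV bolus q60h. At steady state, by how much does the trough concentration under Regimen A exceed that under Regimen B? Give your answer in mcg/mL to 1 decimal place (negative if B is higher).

Regimen A: f = (1/2)^(28/23) ≈ 0.4301; Cmin,ss = (1667/81)·f/(1−f) ≈ 15.532 mcg/mL.
Regimen B: f = (1/2)^(60/23) ≈ 0.1639; Cmin,ss = (1693/81)·f/(1−f) ≈ 4.097 mcg/mL.
Difference ≈ 15.532 − 4.097 ≈ 11.435 mcg/mL.

11.4 mcg/mL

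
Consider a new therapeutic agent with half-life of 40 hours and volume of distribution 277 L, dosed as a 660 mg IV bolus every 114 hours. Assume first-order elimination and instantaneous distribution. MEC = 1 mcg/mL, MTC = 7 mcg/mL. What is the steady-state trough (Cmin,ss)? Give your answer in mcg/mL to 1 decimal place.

0.4 mcg/mL

Over one 114-h interval, 114/40 ≈ 2.85 half-lives elapse, leaving f ≈ 0.1387 of each dose.
At steady state, accumulation factor R = 1/(1 − e^(−kτ)) ≈ 1.1610.
Each bolus raises the concentration by D/Vd = 660/277 ≈ 2.383 mcg/mL.
Steady-state peak Cmax,ss = C₀·R ≈ 2.383 × 1.1610 ≈ 2.767 mcg/mL.
One interval later, Cmin,ss = Cmax,ss·e^(−kτ) ≈ 2.767 × 0.1387 ≈ 0.384 mcg/mL.
Trough 0.4 mcg/mL vs MEC 1 mcg/mL: subtherapeutic.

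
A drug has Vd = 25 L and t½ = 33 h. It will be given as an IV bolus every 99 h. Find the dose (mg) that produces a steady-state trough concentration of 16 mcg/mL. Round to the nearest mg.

τ/t½ = 99/33 ≈ 3, so f = (1/2)^(99/33) ≈ 0.125000.
Cmin,ss = (D/Vd)·f/(1−f), so D = Cmin,ss·Vd·(1−f)/f.
D = 16 × 25 × (1−f)/f ≈ 16 × 25 × 7.00000 ≈ 2800.00 mg.

2800 mg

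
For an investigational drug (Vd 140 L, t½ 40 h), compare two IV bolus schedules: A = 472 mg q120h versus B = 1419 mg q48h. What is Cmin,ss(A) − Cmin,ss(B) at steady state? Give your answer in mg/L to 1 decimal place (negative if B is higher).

-7.3 mg/L

Regimen A: f = (1/2)^(120/40) ≈ 0.1250; Cmin,ss = (472/140)·f/(1−f) ≈ 0.482 mg/L.
Regimen B: f = (1/2)^(48/40) ≈ 0.4353; Cmin,ss = (1419/140)·f/(1−f) ≈ 7.813 mg/L.
Difference ≈ 0.482 − 7.813 ≈ -7.331 mg/L.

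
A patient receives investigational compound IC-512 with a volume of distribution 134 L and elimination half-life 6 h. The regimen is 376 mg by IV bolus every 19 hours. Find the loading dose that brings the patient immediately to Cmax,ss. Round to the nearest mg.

f = (1/2)^(19/6) ≈ 0.111362; accumulation ratio R = 1/(1−f) ≈ 1.12532.
Loading dose to hit Cmax,ss on first dose: D_load = D_maint·R ≈ 376 × 1.12532 ≈ 423.12 mg.

423 mg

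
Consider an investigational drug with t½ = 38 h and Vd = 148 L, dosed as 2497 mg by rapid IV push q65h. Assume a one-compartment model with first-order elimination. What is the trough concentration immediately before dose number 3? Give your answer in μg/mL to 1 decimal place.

f = (1/2)^(τ/t½) = (1/2)^(65/38) ≈ 0.3055.
C₀ = D/Vd = 2497/148 ≈ 16.872 μg/mL.
Before the 3rd dose, 2 doses have been given. Superposition: Cmin = C₀·(f + f²).
≈ 16.872 × (0.3055 + 0.0933) ≈ 16.872 × 0.3988 ≈ 6.729 μg/mL.

6.7 μg/mL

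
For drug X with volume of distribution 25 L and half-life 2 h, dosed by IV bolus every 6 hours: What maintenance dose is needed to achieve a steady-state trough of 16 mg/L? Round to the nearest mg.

τ/t½ = 6/2 ≈ 3, so f = (1/2)^(6/2) ≈ 0.125000.
Cmin,ss = (D/Vd)·f/(1−f), so D = Cmin,ss·Vd·(1−f)/f.
D = 16 × 25 × (1−f)/f ≈ 16 × 25 × 7.00000 ≈ 2800.00 mg.

2800 mg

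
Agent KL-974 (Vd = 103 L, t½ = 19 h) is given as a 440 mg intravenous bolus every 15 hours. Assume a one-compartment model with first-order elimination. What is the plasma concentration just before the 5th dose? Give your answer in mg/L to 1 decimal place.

f = (1/2)^(τ/t½) = (1/2)^(15/19) ≈ 0.5786.
C₀ = D/Vd = 440/103 ≈ 4.272 mg/L.
Before the 5th dose, 4 doses have been given. Superposition: Cmin = C₀·(f + f² + … + f^4).
≈ 4.272 × (0.5786 + 0.3348 + 0.1937 + 0.1121) ≈ 4.272 × 1.2192 ≈ 5.208 mg/L.

5.2 mg/L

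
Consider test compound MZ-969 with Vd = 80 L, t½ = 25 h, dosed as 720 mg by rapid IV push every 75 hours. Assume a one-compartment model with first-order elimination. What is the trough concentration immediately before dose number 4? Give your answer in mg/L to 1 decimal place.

1.3 mg/L

f = (1/2)^(τ/t½) = (1/2)^(75/25) ≈ 0.1250.
C₀ = D/Vd = 720/80 ≈ 9.000 mg/L.
Before the 4th dose, 3 doses have been given. Superposition: Cmin = C₀·(f + f² + … + f^3).
≈ 9.000 × (0.1250 + 0.0156 + 0.0020) ≈ 9.000 × 0.1426 ≈ 1.283 mg/L.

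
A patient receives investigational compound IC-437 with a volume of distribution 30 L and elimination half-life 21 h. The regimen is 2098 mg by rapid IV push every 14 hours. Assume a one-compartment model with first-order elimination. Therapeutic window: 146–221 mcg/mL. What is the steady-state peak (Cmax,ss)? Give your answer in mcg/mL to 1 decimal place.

k = ln2/t½ = ln2/21 ≈ 0.033007 h⁻¹; fraction remaining f = e^(−kτ) = e^(−0.033007×14) ≈ 0.6300.
Accumulation ratio R = 1/(1 − f) ≈ 1/0.3700 ≈ 2.7027.
Single-dose peak C₀ = D/Vd = 2098/30 ≈ 69.933 mcg/mL.
Cmax,ss = C₀/(1 − f) ≈ 69.933/0.3700 ≈ 189.008 mcg/mL.
Peak 189.0 mcg/mL vs MTC 221 mcg/mL: below toxic threshold.

189.0 mcg/mL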